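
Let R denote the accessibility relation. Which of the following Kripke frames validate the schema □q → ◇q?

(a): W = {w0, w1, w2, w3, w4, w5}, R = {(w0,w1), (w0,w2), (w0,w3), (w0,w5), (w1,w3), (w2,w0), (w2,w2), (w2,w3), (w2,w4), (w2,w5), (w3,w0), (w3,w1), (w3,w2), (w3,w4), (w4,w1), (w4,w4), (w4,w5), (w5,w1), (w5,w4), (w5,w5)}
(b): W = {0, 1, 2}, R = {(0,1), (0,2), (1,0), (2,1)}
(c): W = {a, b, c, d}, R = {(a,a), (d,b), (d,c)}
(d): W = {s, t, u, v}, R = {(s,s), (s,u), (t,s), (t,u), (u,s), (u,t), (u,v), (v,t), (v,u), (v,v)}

This is the axiom for seriality; its first-order frame correspondent is ∀x ∃y Rxy.
(a): satisfies the condition.
(b): satisfies the condition.
(c): fails — world b has no successor.
(d): satisfies the condition.
Valid on: (a), (b), (d).

(a), (b), (d)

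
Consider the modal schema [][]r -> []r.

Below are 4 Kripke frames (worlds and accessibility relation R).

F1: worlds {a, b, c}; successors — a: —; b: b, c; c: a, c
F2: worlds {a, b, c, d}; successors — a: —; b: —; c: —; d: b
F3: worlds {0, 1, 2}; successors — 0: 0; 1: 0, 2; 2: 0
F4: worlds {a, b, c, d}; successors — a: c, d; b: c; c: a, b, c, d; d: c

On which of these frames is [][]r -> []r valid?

F1, F4

Frame correspondent (Sahlqvist): forall x forall y (Rxy -> exists z (Rxz & Rzy)) — i.e. density.
F1: condition met.
F2: fails — Rdb but no z with Rdz and Rzb.
F3: fails — R12 but no z with R1z and Rz2.
F4: condition met.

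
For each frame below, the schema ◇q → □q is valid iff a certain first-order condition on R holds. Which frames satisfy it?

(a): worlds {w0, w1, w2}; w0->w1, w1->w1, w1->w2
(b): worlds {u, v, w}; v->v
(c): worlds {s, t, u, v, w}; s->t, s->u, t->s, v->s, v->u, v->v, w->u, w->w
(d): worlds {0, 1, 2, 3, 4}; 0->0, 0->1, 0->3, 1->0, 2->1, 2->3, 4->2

Frame correspondent (Sahlqvist): ∀x ∀y ∀z (Rxy ∧ Rxz → y = z) — i.e. partial functionality.
(a): fails — w1 sees both w1 and w2.
(b): satisfies the condition.
(c): fails — s sees both t and u.
(d): fails — 0 sees both 0 and 1.

(b)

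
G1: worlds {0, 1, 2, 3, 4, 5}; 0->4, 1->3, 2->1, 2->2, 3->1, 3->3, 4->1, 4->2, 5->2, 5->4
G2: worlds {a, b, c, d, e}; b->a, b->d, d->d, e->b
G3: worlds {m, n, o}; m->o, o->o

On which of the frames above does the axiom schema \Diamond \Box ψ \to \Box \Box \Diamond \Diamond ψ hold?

G1, G3

The schema corresponds to a generalized confluence (Geach) condition: \forall x \forall y \forall z ((xRy \wedge x R^2 z) \to \exists w (yRw \wedge z R^2 w)).
G1: ✓.
G2: fails — bRa, bR²d but no w with aRw and dR²w.
G3: ✓.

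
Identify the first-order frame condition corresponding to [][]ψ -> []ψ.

Suppose □□ψ→□ψ is valid. Take Rxy and set V(ψ)={w : xR²w}. Then □□ψ at x, so □ψ at x, so ψ at y, i.e. ∃z(Rxz∧Rzy).

density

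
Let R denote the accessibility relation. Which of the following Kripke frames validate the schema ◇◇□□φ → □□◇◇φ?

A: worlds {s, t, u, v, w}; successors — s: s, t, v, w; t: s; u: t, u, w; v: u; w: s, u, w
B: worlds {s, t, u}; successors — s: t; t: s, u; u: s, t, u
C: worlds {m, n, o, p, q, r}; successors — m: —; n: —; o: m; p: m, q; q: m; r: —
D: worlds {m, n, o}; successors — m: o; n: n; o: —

A, B, D

Frame correspondent (Sahlqvist): ∀x ∀y ∀z ((xR²y ∧ xR²z) → ∃w (yR²w ∧ zR²w)) — i.e. a generalized confluence (Geach) condition.
A: satisfies the condition.
B: satisfies the condition.
C: fails — pR²m, pR²m but no w with mR²w and mR²w.
D: satisfies the condition.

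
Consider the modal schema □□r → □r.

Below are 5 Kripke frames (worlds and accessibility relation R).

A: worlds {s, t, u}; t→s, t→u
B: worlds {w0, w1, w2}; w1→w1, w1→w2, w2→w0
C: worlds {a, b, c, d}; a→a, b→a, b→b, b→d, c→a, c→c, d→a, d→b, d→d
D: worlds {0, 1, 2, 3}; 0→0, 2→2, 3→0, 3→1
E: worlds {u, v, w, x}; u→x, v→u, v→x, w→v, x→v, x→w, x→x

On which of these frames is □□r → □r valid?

This is the axiom for density; its first-order frame correspondent is ∀x ∀y (Rxy → ∃z (Rxz ∧ Rzy)).
A: fails — Rtu but no z with Rtz and Rzu.
B: fails — Rw2w0 but no z with Rw2z and Rzw0.
C: ✓.
D: fails — R31 but no z with R3z and Rz1.
E: fails — Rvu but no z with Rvz and Rzu.

C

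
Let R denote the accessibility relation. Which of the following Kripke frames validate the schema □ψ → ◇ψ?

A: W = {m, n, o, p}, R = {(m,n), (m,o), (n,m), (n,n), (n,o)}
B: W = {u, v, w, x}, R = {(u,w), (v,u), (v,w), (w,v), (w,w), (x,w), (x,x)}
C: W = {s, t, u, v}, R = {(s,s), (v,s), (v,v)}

B

This is the axiom for seriality; its first-order frame correspondent is ∀x ∃y Rxy.
A: fails — world o has no successor.
B: satisfies the condition.
C: fails — world t has no successor.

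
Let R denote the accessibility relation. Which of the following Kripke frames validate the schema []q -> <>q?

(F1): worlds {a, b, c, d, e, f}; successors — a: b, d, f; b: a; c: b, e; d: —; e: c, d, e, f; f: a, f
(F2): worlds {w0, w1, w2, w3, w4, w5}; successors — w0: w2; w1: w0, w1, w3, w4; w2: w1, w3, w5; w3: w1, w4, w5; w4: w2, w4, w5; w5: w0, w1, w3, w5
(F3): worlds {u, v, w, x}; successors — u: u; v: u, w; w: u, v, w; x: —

The schema corresponds to seriality: forall x exists y Rxy.
(F1): fails — world d has no successor.
(F2): condition met.
(F3): fails — world x has no successor.

(F2)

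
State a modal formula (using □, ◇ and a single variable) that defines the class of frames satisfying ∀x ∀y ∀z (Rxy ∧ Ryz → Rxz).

This is transitivity; the standard corresponding axiom is 4: □p → □□p.
Suppose □p→□□p is valid. Take Rxy, Ryz and set V(p)={w : Rxw}. Then □p at x, so □□p at x, so □p at y, so p at z, i.e. Rxz.

□p → □□p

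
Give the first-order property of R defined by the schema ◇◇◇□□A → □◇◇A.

This is a Sahlqvist (Geach-type) schema ◇^3□^2A → □^1◇^2A.
Minimal-valuation argument: fix x; take any y with xR^3y and any z with xR^1z. Set V(A) to the set of worlds R-reachable from y in exactly 2 steps. Then □^2A holds at y, so the antecedent holds at x; validity forces ◇^2A at z, giving a w with zR^2w and yR^2w.
First-order correspondent: ∀x ∀y ∀z ((xR³y ∧ xRz) → ∃w (yR²w ∧ zR²w)).

∀x ∀y ∀z ((xR³y ∧ xRz) → ∃w (yR²w ∧ zR²w))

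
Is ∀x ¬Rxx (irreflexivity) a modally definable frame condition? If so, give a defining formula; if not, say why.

Modal frame validity is preserved under surjective bounded morphisms.
The 2-cycle (worlds w0,w1 with w0→w1→w0) is irreflexive, and the map sending every world to a single reflexive point • is a surjective bounded morphism (forth: every edge maps to (•,•); back: every world has a successor). So any modal formula valid on the 2-cycle is also valid on the reflexive point, which is not irreflexive.
Hence irreflexivity is not modally definable.

No — not modally definable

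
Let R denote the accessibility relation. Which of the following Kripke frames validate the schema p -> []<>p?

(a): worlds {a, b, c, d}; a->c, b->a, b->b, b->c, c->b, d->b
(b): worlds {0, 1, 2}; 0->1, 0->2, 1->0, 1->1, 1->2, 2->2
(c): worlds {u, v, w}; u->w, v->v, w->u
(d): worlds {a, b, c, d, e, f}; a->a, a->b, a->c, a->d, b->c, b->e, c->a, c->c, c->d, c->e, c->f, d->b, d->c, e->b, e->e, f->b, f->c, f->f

(c)

The schema corresponds to symmetry: forall x forall y (Rxy -> Ryx).
(a): fails — Rba but not Rab.
(b): fails — R02 but not R20.
(c): condition met.
(d): fails — Rbc but not Rcb.
Valid on: (c).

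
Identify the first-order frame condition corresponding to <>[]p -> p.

Equivalently (dual form): p → □◇p.
Suppose p→□◇p is valid. Take Rxy and set V(p)={x}. Then p at x, so □◇p at x, so ◇p at y, so some z with Ryz has p; z=x, i.e. Ryx.

symmetry: forall x forall y (Rxy -> Ryx)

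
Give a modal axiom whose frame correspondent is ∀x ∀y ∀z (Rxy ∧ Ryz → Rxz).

□q → □□q

This is transitivity; the standard corresponding axiom is 4: □q → □□q.
Suppose □q→□□q is valid. Take Rxy, Ryz and set V(q)={w : Rxw}. Then □q at x, so □□q at x, so □q at y, so q at z, i.e. Rxz.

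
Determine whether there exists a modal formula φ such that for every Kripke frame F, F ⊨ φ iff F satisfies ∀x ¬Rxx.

Not definable by any modal formula

If a class were modally definable it would be closed under surjective bounded morphisms (Goldblatt–Thomason).
The 2-cycle (worlds w0,w1 with w0→w1→w0) is irreflexive, and the map sending every world to a single reflexive point • is a surjective bounded morphism (forth: every edge maps to (•,•); back: every world has a successor). So any modal formula valid on the 2-cycle is also valid on the reflexive point, which is not irreflexive.
So no modal formula (or set of formulas) defines exactly the irreflexive frames.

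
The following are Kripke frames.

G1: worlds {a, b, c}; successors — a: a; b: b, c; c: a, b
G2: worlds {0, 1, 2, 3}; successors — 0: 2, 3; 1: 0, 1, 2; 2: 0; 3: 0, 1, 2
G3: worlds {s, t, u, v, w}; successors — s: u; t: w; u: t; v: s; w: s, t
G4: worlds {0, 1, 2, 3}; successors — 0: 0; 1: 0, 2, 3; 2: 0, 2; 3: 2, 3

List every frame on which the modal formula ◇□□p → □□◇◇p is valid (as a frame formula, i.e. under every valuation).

This is the axiom for a generalized confluence (Geach) condition; its first-order frame correspondent is ∀x ∀y ∀z ((xRy ∧ xR²z) → ∃w (yR²w ∧ zR²w)).
G1: condition met.
G2: condition met.
G3: fails — sRu, sR²t but no w* with uR²w* and tR²w*.
G4: condition met.

G1, G2, G4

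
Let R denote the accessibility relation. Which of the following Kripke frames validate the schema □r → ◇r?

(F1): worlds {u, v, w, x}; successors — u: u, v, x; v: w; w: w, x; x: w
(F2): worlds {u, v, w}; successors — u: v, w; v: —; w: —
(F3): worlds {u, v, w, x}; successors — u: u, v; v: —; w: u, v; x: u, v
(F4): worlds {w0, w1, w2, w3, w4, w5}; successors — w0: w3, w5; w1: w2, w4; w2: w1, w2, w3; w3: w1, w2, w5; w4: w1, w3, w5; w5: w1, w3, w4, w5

(F1), (F4)

Frame correspondent (Sahlqvist): ∀x ∃y Rxy — i.e. seriality.
(F1): holds.
(F2): fails — world v has no successor.
(F3): fails — world v has no successor.
(F4): holds.
Valid on: (F1), (F4).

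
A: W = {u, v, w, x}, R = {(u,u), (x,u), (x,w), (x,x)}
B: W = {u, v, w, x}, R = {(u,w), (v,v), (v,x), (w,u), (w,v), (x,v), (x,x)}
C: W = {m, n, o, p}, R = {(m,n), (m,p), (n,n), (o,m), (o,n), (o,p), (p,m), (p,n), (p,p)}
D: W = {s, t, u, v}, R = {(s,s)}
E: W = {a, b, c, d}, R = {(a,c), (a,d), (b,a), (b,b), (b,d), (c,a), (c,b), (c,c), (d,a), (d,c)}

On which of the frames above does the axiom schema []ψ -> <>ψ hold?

B, C, E

This is the axiom for seriality; its first-order frame correspondent is forall x exists y Rxy.
A: fails — world v has no successor.
B: satisfies the condition.
C: satisfies the condition.
D: fails — world t has no successor.
E: satisfies the condition.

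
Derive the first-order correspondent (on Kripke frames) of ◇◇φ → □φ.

This is a Sahlqvist (Geach-type) schema ◇^2□^0φ → □^1◇^0φ.
Minimal-valuation argument: fix x; take any y with xR^2y and any z with xR^1z. Set V(φ) to the set of worlds R-reachable from y in exactly 0 steps. Then □^0φ holds at y, so the antecedent holds at x; validity forces ◇^0φ at z, giving a w with zR^0w and yR^0w.
First-order correspondent: ∀x ∀y ∀z ((xR²y ∧ xRz) → ∃w (y = w ∧ z = w)).

∀x ∀y ∀z ((xR²y ∧ xRz) → ∃w (y = w ∧ z = w))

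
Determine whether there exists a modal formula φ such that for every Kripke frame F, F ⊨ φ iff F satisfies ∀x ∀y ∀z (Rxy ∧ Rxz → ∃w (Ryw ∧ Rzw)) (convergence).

Yes — defined by ◇□q → □◇q

Yes: it is convergence, defined by the .2 schema ◇□q → □◇q.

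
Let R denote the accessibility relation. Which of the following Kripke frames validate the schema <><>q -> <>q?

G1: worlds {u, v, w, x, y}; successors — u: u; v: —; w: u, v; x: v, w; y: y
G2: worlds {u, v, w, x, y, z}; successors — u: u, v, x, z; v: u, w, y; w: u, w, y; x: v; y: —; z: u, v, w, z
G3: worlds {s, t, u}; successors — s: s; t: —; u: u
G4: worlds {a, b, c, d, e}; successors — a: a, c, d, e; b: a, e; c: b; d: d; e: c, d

This is the axiom for transitivity; its first-order frame correspondent is forall x forall y forall z (Rxy & Ryz -> Rxz).
G1: fails — Rxw and Rwu but not Rxu.
G2: fails — Ruv and Rvw but not Ruw.
G3: condition met.
G4: fails — Rec and Rcb but not Reb.

G3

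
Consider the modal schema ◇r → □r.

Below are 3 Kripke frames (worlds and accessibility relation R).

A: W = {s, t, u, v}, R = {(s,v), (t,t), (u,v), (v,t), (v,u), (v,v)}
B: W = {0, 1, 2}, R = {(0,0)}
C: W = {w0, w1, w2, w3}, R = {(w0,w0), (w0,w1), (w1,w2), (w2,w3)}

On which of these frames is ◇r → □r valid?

Frame correspondent (Sahlqvist): ∀x ∀y ∀z (Rxy ∧ Rxz → y = z) — i.e. partial functionality.
A: fails — v sees both t and u.
B: satisfies the condition.
C: fails — w0 sees both w0 and w1.
Valid on: B.

B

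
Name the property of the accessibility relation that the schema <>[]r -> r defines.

Symmetry

Equivalently (dual form): r → □◇r.
Suppose r→□◇r is valid. Take Rxy and set V(r)={x}. Then r at x, so □◇r at x, so ◇r at y, so some z with Ryz has r; z=x, i.e. Ryx.
The converse is a direct semantic check.
So the correspondent is symmetry.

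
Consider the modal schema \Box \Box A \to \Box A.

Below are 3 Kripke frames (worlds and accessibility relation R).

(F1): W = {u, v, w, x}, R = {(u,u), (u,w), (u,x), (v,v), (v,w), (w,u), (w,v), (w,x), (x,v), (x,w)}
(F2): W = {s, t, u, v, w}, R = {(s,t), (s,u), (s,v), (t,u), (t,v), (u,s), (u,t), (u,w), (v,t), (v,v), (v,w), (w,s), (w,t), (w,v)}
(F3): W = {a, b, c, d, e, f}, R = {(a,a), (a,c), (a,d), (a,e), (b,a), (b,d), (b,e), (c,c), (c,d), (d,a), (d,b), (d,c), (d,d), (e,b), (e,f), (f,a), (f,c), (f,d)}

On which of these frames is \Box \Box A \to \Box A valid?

This is the axiom for density; its first-order frame correspondent is \forall x \forall y (Rxy \to \exists z (Rxz \wedge Rzy)).
(F1): holds.
(F2): fails — Ruw but no z with Ruz and Rzw.
(F3): fails — Reb but no z with Rez and Rzb.

(F1)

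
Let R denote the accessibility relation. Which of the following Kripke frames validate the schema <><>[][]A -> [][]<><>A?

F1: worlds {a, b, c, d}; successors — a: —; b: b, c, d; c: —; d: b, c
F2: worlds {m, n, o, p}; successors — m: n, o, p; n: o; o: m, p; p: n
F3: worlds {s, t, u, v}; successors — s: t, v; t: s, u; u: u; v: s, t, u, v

Frame correspondent (Sahlqvist): forall x forall y forall z ((x R^2 y & x R^2 z) -> exists w (y R^2 w & z R^2 w)) — i.e. a generalized confluence (Geach) condition.
F1: fails — bR²b, bR²c but no w with bR²w and cR²w.
F2: fails — mR²n, mR²p but no w with nR²w and pR²w.
F3: condition met.

F3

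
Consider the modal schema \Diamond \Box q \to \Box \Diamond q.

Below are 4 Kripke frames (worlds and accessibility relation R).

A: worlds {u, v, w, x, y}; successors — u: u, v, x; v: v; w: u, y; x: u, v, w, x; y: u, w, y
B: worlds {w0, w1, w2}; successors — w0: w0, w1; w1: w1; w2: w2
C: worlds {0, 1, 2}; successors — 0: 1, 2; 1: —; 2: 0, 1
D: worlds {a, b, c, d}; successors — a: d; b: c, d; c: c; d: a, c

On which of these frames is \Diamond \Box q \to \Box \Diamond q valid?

Frame correspondent (Sahlqvist): \forall x \forall y \forall z (Rxy \wedge Rxz \to \exists w (Ryw \wedge Rzw)) — i.e. convergence.
A: fails — Rxw and Rxv but w and v have no common successor.
B: satisfies the condition.
C: fails — R01 and R01 but 1 and 1 have no common successor.
D: fails — Rdc and Rda but c and a have no common successor.

B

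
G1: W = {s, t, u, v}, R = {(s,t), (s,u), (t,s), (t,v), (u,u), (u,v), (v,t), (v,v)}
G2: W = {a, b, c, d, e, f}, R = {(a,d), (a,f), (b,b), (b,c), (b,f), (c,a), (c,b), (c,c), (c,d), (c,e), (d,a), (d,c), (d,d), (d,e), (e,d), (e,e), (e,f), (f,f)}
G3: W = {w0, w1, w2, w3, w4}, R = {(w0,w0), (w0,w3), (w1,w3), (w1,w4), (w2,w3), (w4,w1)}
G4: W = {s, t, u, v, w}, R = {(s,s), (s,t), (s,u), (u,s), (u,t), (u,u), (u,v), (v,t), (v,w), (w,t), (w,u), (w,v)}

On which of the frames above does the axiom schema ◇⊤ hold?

Frame correspondent (Sahlqvist): ∀x ∃y Rxy — i.e. seriality.
G1: satisfies the condition.
G2: satisfies the condition.
G3: fails — world w3 has no successor.
G4: fails — world t has no successor.

G1, G2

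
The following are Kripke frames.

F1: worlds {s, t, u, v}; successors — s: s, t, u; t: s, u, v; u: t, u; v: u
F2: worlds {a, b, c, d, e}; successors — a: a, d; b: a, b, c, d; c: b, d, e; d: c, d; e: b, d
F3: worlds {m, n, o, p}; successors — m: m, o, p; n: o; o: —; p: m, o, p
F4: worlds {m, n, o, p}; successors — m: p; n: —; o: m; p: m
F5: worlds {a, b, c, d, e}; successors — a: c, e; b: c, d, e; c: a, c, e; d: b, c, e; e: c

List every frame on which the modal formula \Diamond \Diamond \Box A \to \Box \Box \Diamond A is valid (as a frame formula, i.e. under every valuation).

Frame correspondent (Sahlqvist): \forall x \forall y \forall z ((x R^2 y \wedge x R^2 z) \to \exists w (yRw \wedge zRw)) — i.e. a generalized confluence (Geach) condition.
F1: holds.
F2: holds.
F3: fails — mR²m, mR²o but no w with mRw and oRw.
F4: holds.
F5: holds.

F1, F2, F4, F5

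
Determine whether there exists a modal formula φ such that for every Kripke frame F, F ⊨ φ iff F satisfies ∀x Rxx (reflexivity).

Yes — defined by □p → p

This is a Sahlqvist condition; the T axiom □p → p defines it.
Suppose □p→p is valid. At any x set V(p)={w : Rxw}. Then □p holds at x, so p holds at x, i.e. Rxx.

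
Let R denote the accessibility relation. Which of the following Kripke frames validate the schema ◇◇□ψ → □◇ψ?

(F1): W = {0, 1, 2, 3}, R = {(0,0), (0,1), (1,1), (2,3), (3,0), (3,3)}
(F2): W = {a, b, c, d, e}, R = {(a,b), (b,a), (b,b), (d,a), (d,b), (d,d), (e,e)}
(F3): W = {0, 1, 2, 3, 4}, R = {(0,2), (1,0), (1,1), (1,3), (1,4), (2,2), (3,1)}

(F2)

Frame correspondent (Sahlqvist): ∀x ∀y ∀z ((xR²y ∧ xRz) → ∃w (yRw ∧ zRw)) — i.e. a generalized confluence (Geach) condition.
(F1): fails — 3R²1, 3R3 but no w with 1Rw and 3Rw.
(F2): satisfies the condition.
(F3): fails — 1R²0, 1R1 but no w with 0Rw and 1Rw.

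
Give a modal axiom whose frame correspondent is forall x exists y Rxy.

This is seriality; the standard corresponding axiom is D: □q → ◇q.
Suppose □q→◇q is valid. At any x set V(q)=W. Then □q at x, so ◇q at x, so x has a successor.

□q → ◇q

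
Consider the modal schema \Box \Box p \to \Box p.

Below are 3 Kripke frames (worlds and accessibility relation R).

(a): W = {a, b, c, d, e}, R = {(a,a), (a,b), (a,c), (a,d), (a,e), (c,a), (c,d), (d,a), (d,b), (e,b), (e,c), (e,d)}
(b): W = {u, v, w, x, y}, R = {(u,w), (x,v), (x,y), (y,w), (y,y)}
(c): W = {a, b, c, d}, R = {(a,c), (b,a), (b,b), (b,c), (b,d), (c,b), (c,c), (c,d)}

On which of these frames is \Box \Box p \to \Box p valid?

This is the axiom for density; its first-order frame correspondent is \forall x \forall y (Rxy \to \exists z (Rxz \wedge Rzy)).
(a): fails — Rec but no z with Rez and Rzc.
(b): fails — Ruw but no z with Ruz and Rzw.
(c): holds.
Valid on: (c).

(c)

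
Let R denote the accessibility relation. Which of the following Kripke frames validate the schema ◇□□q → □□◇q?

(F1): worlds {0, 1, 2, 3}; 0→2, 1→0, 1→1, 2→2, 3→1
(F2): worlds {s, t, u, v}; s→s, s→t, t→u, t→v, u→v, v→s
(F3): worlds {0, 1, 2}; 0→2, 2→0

Frame correspondent (Sahlqvist): ∀x ∀y ∀z ((xRy ∧ xR²z) → ∃w (yR²w ∧ zRw)) — i.e. a generalized confluence (Geach) condition.
(F1): fails — 1R0, 1R²1 but no w with 0R²w and 1Rw.
(F2): satisfies the condition.
(F3): satisfies the condition.
Valid on: (F2), (F3).

(F2), (F3)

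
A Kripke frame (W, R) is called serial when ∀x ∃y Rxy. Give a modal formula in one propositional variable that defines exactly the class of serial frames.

A defining formula is □ψ → ◇ψ (the D axiom).
Suppose □ψ→◇ψ is valid. At any x set V(ψ)=W. Then □ψ at x, so ◇ψ at x, so x has a successor.

□ψ → ◇ψ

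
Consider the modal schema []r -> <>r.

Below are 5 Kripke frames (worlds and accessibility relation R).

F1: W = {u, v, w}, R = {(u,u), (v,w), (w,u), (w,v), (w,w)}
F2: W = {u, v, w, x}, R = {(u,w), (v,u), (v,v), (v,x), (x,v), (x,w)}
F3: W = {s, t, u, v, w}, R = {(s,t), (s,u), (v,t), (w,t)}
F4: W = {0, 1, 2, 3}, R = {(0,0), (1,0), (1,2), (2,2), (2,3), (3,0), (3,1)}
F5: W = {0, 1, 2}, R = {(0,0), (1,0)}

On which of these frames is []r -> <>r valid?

The schema corresponds to seriality: forall x exists y Rxy.
F1: holds.
F2: fails — world w has no successor.
F3: fails — world t has no successor.
F4: holds.
F5: fails — world 2 has no successor.

F1, F4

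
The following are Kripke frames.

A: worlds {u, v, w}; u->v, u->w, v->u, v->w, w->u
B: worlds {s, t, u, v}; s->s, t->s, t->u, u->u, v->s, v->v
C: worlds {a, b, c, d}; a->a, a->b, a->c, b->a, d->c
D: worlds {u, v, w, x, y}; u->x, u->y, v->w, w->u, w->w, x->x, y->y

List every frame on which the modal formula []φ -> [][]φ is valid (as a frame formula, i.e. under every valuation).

This is the axiom for transitivity; its first-order frame correspondent is forall x forall y forall z (Rxy & Ryz -> Rxz).
A: fails — Ruv and Rvu but not Ruu.
B: satisfies the condition.
C: fails — Rba and Rab but not Rbb.
D: fails — Rwu and Rux but not Rwx.

B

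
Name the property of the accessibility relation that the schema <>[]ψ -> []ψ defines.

the Euclidean property

Replacing ψ by ¬ψ and contraposing gives the equivalent schema ◇ψ → □◇ψ.
Suppose ◇ψ→□◇ψ is valid. Take Rxy, Rxz and set V(ψ)={y}. Then ◇ψ at x, so □◇ψ at x, so ◇ψ at z, so some w with Rzw has ψ; w=y, i.e. Rzy. By symmetry of the argument, Ryz.
Conversely, on a frame with the Euclidean property the schema holds at every world under every valuation.
Frame condition: forall x forall y forall z (Rxy & Rxz -> Ryz).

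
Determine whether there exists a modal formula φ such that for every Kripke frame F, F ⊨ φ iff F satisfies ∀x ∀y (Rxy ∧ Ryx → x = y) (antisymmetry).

If a class were modally definable it would be closed under surjective bounded morphisms (Goldblatt–Thomason).
The 6-cycle (worlds 0,1,2,3,4,5 with 0→1→2→3→4→5→0) is antisymmetric. Sending even-indexed worlds to s and odd-indexed worlds to t is a surjective bounded morphism onto the two-world frame with s↔t, which is not antisymmetric.
So the class is not modally definable.

Not definable by any modal formula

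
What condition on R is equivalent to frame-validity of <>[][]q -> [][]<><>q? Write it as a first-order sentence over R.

forall x forall y forall z ((xRy & x R^2 z) -> exists w (y R^2 w & z R^2 w))

This is a Sahlqvist (Geach-type) schema ◇^1□^2q → □^2◇^2q.
Minimal-valuation argument: fix x; take any y with xR^1y and any z with xR^2z. Set V(q) to the set of worlds R-reachable from y in exactly 2 steps. Then □^2q holds at y, so the antecedent holds at x; validity forces ◇^2q at z, giving a w with zR^2w and yR^2w.
First-order correspondent: forall x forall y forall z ((xRy & x R^2 z) -> exists w (y R^2 w & z R^2 w)).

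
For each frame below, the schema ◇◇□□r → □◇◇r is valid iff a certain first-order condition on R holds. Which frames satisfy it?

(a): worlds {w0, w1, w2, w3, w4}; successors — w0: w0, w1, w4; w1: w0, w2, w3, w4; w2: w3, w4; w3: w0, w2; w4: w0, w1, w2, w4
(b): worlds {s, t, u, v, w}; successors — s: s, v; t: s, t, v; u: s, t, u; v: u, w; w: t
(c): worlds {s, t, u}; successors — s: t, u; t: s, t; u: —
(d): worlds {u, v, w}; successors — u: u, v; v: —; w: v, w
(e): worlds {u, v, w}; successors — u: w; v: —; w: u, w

(a), (b), (e)

The schema corresponds to a generalized confluence (Geach) condition: ∀x ∀y ∀z ((xR²y ∧ xRz) → ∃w (yR²w ∧ zR²w)).
(a): holds.
(b): holds.
(c): fails — sR²s, sRu but no w with sR²w and uR²w.
(d): fails — uR²u, uRv but no t with uR²t and vR²t.
(e): holds.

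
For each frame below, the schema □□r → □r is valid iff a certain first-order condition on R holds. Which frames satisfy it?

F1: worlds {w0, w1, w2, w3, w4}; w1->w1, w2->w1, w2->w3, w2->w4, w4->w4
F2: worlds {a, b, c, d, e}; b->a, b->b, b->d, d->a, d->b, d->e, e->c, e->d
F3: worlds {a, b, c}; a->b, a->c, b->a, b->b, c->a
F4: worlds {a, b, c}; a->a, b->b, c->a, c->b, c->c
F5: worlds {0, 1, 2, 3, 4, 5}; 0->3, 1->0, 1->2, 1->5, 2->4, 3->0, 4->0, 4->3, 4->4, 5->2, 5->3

F4

This is the axiom for density; its first-order frame correspondent is ∀x ∀y (Rxy → ∃z (Rxz ∧ Rzy)).
F1: fails — Rw2w3 but no z with Rw2z and Rzw3.
F2: fails — Rec but no z with Rez and Rzc.
F3: fails — Rac but no z with Raz and Rzc.
F4: condition met.
F5: fails — R10 but no z with R1z and Rz0.
Valid on: F4.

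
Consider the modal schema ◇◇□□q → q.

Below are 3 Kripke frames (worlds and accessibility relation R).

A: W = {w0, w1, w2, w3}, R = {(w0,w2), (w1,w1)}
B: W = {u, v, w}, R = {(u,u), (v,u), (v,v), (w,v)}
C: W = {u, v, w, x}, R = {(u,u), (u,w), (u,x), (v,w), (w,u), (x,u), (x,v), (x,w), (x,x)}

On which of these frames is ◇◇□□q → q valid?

A

The schema corresponds to a generalized confluence (Geach) condition: ∀x ∀y (xR²y → ∃w (yR²w ∧ x = w)).
A: holds.
B: fails — vR²u but no t with uR²t and v=t.
C: fails — xR²v but no t with vR²t and x=t.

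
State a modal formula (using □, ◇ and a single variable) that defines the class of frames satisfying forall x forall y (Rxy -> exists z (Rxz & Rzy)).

The condition is density. The C4 schema □□s → □s defines it.
Suppose □□s→□s is valid. Take Rxy and set V(s)={w : xR²w}. Then □□s at x, so □s at x, so s at y, i.e. ∃z(Rxz∧Rzy).

□□s → □s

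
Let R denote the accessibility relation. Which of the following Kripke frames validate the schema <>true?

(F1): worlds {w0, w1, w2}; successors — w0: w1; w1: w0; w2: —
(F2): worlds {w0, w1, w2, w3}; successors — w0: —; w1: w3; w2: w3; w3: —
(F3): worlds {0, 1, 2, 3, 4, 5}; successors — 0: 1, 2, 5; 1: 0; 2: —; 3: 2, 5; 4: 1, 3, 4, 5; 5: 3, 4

none

This is the axiom for seriality; its first-order frame correspondent is forall x exists y Rxy.
(F1): fails — world w2 has no successor.
(F2): fails — world w0 has no successor.
(F3): fails — world 2 has no successor.
Valid on no frame.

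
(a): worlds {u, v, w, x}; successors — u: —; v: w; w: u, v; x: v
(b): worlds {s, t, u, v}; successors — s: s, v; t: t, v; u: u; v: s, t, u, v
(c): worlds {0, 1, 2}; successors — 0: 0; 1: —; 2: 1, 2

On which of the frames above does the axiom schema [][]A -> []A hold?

(b), (c)

This is the axiom for density; its first-order frame correspondent is forall x forall y (Rxy -> exists z (Rxz & Rzy)).
(a): fails — Rwu but no z with Rwz and Rzu.
(b): ✓.
(c): ✓.
Valid on: (b), (c).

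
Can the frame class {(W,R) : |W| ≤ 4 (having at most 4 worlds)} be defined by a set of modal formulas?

Modal frame validity is preserved under disjoint unions.
Any modal formula valid on each of 5 disjoint one-world frames is valid on their disjoint union (validity is preserved under disjoint unions). Each one-world frame has |W|=1≤4, but the union has |W|=5.
Hence having at most 4 worlds is not modally definable.

Not definable by any modal formula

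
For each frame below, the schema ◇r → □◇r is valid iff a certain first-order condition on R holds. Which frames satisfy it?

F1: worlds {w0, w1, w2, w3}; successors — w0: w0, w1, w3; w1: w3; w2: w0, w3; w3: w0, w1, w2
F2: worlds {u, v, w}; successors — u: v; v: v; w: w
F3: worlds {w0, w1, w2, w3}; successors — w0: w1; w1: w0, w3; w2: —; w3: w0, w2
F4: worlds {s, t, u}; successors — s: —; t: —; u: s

F2

This is the axiom for the Euclidean property; its first-order frame correspondent is ∀x ∀y ∀z (Rxy ∧ Rxz → Ryz).
F1: fails — Rw0w1 and Rw0w1 but not Rw1w1.
F2: ✓.
F3: fails — Rw0w1 and Rw0w1 but not Rw1w1.
F4: fails — Rus and Rus but not Rss.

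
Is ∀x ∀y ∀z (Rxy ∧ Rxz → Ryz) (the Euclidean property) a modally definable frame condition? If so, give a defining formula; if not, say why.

The condition is the Euclidean property. A defining modal formula is ◇q → □◇q.

Yes — defined by ◇q → □◇q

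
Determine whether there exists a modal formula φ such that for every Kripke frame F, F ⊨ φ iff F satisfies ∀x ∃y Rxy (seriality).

This is a Sahlqvist condition; the D axiom □q → ◇q defines it.
Suppose □q→◇q is valid. At any x set V(q)=W. Then □q at x, so ◇q at x, so x has a successor.

Definable; □q → ◇q defines it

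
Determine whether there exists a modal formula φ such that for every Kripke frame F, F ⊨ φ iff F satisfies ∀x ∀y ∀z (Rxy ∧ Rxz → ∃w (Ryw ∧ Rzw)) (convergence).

The condition is convergence. A defining modal formula is ◇□r → □◇r.

Yes — defined by ◇□r → □◇r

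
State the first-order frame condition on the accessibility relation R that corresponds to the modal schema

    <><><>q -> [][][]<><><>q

forall x forall y forall z ((x R^3 y & x R^3 z) -> exists w (y = w & z R^3 w))

This is a Sahlqvist (Geach-type) schema ◇^3□^0q → □^3◇^3q.
Minimal-valuation argument: fix x; take any y with xR^3y and any z with xR^3z. Set V(q) to the set of worlds R-reachable from y in exactly 0 steps. Then □^0q holds at y, so the antecedent holds at x; validity forces ◇^3q at z, giving a w with zR^3w and yR^0w.
First-order correspondent: forall x forall y forall z ((x R^3 y & x R^3 z) -> exists w (y = w & z R^3 w)).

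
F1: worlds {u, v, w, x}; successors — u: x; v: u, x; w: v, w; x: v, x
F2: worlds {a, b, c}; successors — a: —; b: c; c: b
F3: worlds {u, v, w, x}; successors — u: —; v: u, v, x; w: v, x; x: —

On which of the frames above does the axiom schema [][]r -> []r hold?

The schema corresponds to density: forall x forall y (Rxy -> exists z (Rxz & Rzy)).
F1: fails — Rvu but no z with Rvz and Rzu.
F2: fails — Rbc but no z with Rbz and Rzc.
F3: condition met.

F3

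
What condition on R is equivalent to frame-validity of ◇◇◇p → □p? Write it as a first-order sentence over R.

∀x ∀y ∀z ((xR³y ∧ xRz) → ∃w (y = w ∧ z = w))

This is a Sahlqvist (Geach-type) schema ◇^3□^0p → □^1◇^0p.
Minimal-valuation argument: fix x; take any y with xR^3y and any z with xR^1z. Set V(p) to the set of worlds R-reachable from y in exactly 0 steps. Then □^0p holds at y, so the antecedent holds at x; validity forces ◇^0p at z, giving a w with zR^0w and yR^0w.
First-order correspondent: ∀x ∀y ∀z ((xR³y ∧ xRz) → ∃w (y = w ∧ z = w)).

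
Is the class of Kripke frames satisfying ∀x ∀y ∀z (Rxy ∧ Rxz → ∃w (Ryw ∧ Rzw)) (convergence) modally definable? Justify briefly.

Yes, by ◇□p → □◇p

This is a Sahlqvist condition; the .2 axiom ◇□p → □◇p defines it.
Suppose ◇□p→□◇p is valid. Take Rxy, Rxz and set V(p)={w : Ryw}. Then □p at y so ◇□p at x, so □◇p at x, so ◇p at z, giving w with Rzw and Ryw.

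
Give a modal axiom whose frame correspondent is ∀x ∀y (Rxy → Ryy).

This is shift-reflexivity; the standard corresponding axiom is T□: □(□p → p).
Suppose □(□p→p) is valid. Take Rxy and set V(p)={w : Ryw}. Then at y, □p holds; since □(□p→p) at x, □p→p at y, so p at y, i.e. Ryy.

□(□p → p)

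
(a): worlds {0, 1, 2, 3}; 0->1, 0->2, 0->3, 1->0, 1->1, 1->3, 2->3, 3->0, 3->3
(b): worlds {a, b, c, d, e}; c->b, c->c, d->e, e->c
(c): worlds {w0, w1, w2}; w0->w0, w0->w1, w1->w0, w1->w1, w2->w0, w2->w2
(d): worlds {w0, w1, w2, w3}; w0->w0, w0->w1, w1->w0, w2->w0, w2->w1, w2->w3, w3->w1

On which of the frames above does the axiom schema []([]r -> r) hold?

This is the axiom for shift-reflexivity; its first-order frame correspondent is forall x forall y (Rxy -> Ryy).
(a): fails — R10 but not R00.
(b): fails — Rde but not Ree.
(c): holds.
(d): fails — Rw3w1 but not Rw1w1.

(c)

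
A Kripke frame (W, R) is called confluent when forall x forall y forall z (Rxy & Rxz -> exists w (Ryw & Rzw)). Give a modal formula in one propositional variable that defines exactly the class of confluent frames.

This is convergence; the standard corresponding axiom is .2: ◇□r → □◇r.
Suppose ◇□r→□◇r is valid. Take Rxy, Rxz and set V(r)={w : Ryw}. Then □r at y so ◇□r at x, so □◇r at x, so ◇r at z, giving w with Rzw and Ryw.

◇□r → □◇r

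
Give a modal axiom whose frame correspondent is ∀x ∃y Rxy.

□s → ◇s

This is seriality; the standard corresponding axiom is D: □s → ◇s.
Suppose □s→◇s is valid. At any x set V(s)=W. Then □s at x, so ◇s at x, so x has a successor.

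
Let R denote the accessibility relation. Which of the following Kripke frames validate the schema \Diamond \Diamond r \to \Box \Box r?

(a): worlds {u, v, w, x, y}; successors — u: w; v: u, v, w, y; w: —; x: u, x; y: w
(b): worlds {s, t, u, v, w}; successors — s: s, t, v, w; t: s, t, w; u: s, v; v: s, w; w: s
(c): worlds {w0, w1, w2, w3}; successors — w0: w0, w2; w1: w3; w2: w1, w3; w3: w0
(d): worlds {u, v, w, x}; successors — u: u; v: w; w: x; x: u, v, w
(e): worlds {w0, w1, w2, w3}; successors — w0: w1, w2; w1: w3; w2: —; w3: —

The schema corresponds to a generalized confluence (Geach) condition: \forall x \forall y \forall z ((x R^2 y \wedge x R^2 z) \to \exists w (y = w \wedge z = w)).
(a): fails — vR²u, vR²v but u ≠ v.
(b): fails — sR²s, sR²t but s ≠ t.
(c): fails — w0R²w0, w0R²w1 but w0 ≠ w1.
(d): fails — wR²u, wR²v but u ≠ v.
(e): satisfies the condition.

(e)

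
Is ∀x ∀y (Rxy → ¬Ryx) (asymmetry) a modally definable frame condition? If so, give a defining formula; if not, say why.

Modal frame validity is preserved under surjective bounded morphisms.
The 3-cycle (worlds s,t,u with s→t→u→s) is asymmetric. Mapping every world to a single reflexive point • is a surjective bounded morphism, and the reflexive point is not asymmetric (R•• but asymmetry requires ¬R••).
So the class is not modally definable.

Not modally definable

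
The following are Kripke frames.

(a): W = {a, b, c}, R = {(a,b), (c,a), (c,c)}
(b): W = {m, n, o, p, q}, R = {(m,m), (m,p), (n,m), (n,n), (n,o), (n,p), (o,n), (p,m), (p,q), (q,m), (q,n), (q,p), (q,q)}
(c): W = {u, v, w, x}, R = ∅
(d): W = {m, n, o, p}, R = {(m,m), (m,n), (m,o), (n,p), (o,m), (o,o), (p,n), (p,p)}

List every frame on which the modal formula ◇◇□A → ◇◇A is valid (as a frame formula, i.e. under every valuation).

The schema corresponds to a generalized confluence (Geach) condition: ∀x ∀y (xR²y → ∃w (yRw ∧ xR²w)).
(a): fails — cR²b but no w with bRw and cR²w.
(b): condition met.
(c): condition met.
(d): fails — oR²n but no w with nRw and oR²w.
Valid on: (b), (c).

(b), (c)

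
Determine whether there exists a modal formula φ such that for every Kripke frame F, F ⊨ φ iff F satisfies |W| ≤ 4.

Not definable by any modal formula

Any modally definable frame class is closed under disjoint unions.
Any modal formula valid on each of 5 disjoint one-world frames is valid on their disjoint union (validity is preserved under disjoint unions). Each one-world frame has |W|=1≤4, but the union has |W|=5.
Hence having at most 4 worlds is not modally definable.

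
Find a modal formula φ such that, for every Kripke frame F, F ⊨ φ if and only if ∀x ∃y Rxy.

□ψ → ◇ψ

A defining formula is □ψ → ◇ψ (the D axiom).
Suppose □ψ→◇ψ is valid. At any x set V(ψ)=W. Then □ψ at x, so ◇ψ at x, so x has a successor.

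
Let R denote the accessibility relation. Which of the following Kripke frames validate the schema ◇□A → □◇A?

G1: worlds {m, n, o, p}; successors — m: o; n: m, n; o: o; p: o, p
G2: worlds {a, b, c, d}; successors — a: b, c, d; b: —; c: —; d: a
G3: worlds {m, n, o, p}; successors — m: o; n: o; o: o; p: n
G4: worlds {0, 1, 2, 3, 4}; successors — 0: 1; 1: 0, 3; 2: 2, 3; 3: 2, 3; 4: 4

G3

This is the axiom for convergence; its first-order frame correspondent is ∀x ∀y ∀z (Rxy ∧ Rxz → ∃w (Ryw ∧ Rzw)).
G1: fails — Rnn and Rnm but n and m have no common successor.
G2: fails — Rac and Rac but c and c have no common successor.
G3: holds.
G4: fails — R10 and R13 but 0 and 3 have no common successor.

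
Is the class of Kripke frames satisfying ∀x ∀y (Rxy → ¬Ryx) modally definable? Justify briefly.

No

Modal frame validity is preserved under surjective bounded morphisms.
The 5-cycle (worlds 0,1,2,3,4 with 0→1→2→3→4→0) is asymmetric. Mapping every world to a single reflexive point • is a surjective bounded morphism, and the reflexive point is not asymmetric (R•• but asymmetry requires ¬R••).
So the class is not modally definable.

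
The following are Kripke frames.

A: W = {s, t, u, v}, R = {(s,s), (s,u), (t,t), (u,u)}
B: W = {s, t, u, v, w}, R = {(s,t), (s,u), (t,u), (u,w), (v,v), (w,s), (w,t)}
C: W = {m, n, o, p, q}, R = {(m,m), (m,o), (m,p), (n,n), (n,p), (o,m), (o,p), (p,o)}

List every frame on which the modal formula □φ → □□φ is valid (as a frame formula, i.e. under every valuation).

A

The schema corresponds to transitivity: ∀x ∀y ∀z (Rxy ∧ Ryz → Rxz).
A: condition met.
B: fails — Rwt and Rtu but not Rwu.
C: fails — Rom and Rmo but not Roo.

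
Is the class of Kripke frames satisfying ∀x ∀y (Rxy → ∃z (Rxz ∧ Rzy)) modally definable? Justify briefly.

The condition is density. A defining modal formula is □□p → □p.
Suppose □□p→□p is valid. Take Rxy and set V(p)={w : xR²w}. Then □□p at x, so □p at x, so p at y, i.e. ∃z(Rxz∧Rzy).

Definable; □□p → □p defines it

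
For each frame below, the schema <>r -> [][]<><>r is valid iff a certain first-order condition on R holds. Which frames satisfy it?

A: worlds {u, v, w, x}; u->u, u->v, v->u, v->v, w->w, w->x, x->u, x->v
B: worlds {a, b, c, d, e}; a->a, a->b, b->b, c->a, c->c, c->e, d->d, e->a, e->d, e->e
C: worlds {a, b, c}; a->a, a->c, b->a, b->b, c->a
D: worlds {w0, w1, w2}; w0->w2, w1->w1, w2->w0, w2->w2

D

Frame correspondent (Sahlqvist): forall x forall y forall z ((xRy & x R^2 z) -> exists w (y = w & z R^2 w)) — i.e. a generalized confluence (Geach) condition.
A: fails — wRw, wR²u but no t with w=t and uR²t.
B: fails — aRa, aR²b but no w with a=w and bR²w.
C: fails — bRb, bR²a but no w with b=w and aR²w.
D: condition met.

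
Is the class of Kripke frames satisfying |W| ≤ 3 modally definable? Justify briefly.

If a class were modally definable it would be closed under disjoint unions (Goldblatt–Thomason).
Any modal formula valid on each of 4 disjoint one-world frames is valid on their disjoint union (validity is preserved under disjoint unions). Each one-world frame has |W|=1≤3, but the union has |W|=4.
Hence having at most 3 worlds is not modally definable.

Not definable by any modal formula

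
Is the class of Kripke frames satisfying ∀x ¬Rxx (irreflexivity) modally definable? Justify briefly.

No — not modally definable

If a class were modally definable it would be closed under surjective bounded morphisms (Goldblatt–Thomason).
The 3-cycle (worlds s,t,u with s→t→u→s) is irreflexive, and the map sending every world to a single reflexive point • is a surjective bounded morphism (forth: every edge maps to (•,•); back: every world has a successor). So any modal formula valid on the 3-cycle is also valid on the reflexive point, which is not irreflexive.
Hence irreflexivity is not modally definable.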